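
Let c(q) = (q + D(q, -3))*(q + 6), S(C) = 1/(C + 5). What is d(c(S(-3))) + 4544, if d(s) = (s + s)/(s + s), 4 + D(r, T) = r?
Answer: 4545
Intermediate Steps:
S(C) = 1/(5 + C)
D(r, T) = -4 + r
c(q) = (-4 + 2*q)*(6 + q) (c(q) = (q + (-4 + q))*(q + 6) = (-4 + 2*q)*(6 + q))
d(s) = 1 (d(s) = (2*s)/((2*s)) = (2*s)*(1/(2*s)) = 1)
d(c(S(-3))) + 4544 = 1 + 4544 = 4545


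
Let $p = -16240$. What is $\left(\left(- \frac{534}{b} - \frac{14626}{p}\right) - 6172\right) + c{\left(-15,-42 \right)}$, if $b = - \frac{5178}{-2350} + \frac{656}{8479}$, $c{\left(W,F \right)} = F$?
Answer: $- \frac{169939973498811}{26358599960} \approx -6447.2$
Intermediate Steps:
$b = \frac{22722931}{9962825}$ ($b = \left(-5178\right) \left(- \frac{1}{2350}\right) + 656 \cdot \frac{1}{8479} = \frac{2589}{1175} + \frac{656}{8479} = \frac{22722931}{9962825} \approx 2.2808$)
$\left(\left(- \frac{534}{b} - \frac{14626}{p}\right) - 6172\right) + c{\left(-15,-42 \right)} = \left(\left(- \frac{534}{\frac{22722931}{9962825}} - \frac{14626}{-16240}\right) - 6172\right) - 42 = \left(\left(\left(-534\right) \frac{9962825}{22722931} - - \frac{7313}{8120}\right) - 6172\right) - 42 = \left(\left(- \frac{5320148550}{22722931} + \frac{7313}{8120}\right) - 6172\right) - 42 = \left(- \frac{6147633347371}{26358599960} - 6172\right) - 42 = - \frac{168832912300491}{26358599960} - 42 = - \frac{169939973498811}{26358599960}$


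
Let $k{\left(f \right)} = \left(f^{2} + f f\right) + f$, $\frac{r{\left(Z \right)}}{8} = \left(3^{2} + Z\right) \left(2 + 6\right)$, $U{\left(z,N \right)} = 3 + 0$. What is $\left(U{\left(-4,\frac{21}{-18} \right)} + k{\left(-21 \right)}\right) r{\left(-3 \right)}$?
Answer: $331776$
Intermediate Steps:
$U{\left(z,N \right)} = 3$
$r{\left(Z \right)} = 576 + 64 Z$ ($r{\left(Z \right)} = 8 \left(3^{2} + Z\right) \left(2 + 6\right) = 8 \left(9 + Z\right) 8 = 8 \left(72 + 8 Z\right) = 576 + 64 Z$)
$k{\left(f \right)} = f + 2 f^{2}$ ($k{\left(f \right)} = \left(f^{2} + f^{2}\right) + f = 2 f^{2} + f = f + 2 f^{2}$)
$\left(U{\left(-4,\frac{21}{-18} \right)} + k{\left(-21 \right)}\right) r{\left(-3 \right)} = \left(3 - 21 \left(1 + 2 \left(-21\right)\right)\right) \left(576 + 64 \left(-3\right)\right) = \left(3 - 21 \left(1 - 42\right)\right) \left(576 - 192\right) = \left(3 - -861\right) 384 = \left(3 + 861\right) 384 = 864 \cdot 384 = 331776$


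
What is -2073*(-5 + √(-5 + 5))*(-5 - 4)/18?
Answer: -10365/2 ≈ -5182.5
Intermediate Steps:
-2073*(-5 + √(-5 + 5))*(-5 - 4)/18 = -2073*(-5 + √0)*(-9)/18 = -2073*(-5 + 0)*(-9)/18 = -2073*(-5*(-9))/18 = -93285/18 = -2073*5/2 = -10365/2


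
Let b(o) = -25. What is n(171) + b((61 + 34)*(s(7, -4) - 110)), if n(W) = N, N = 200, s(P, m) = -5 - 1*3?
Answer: 175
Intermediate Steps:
s(P, m) = -8 (s(P, m) = -5 - 3 = -8)
n(W) = 200
n(171) + b((61 + 34)*(s(7, -4) - 110)) = 200 - 25 = 175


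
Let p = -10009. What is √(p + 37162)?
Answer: 3*√3017 ≈ 164.78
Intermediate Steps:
√(p + 37162) = √(-10009 + 37162) = √27153 = 3*√3017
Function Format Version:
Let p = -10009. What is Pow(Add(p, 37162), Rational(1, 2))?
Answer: Mul(3, Pow(3017, Rational(1, 2))) ≈ 164.78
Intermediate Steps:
Pow(Add(p, 37162), Rational(1, 2)) = Pow(Add(-10009, 37162), Rational(1, 2)) = Pow(27153, Rational(1, 2)) = Mul(3, Pow(3017, Rational(1, 2)))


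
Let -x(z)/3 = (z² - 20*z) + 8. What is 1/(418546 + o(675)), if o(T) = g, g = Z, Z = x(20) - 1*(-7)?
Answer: 1/418529 ≈ 2.3893e-6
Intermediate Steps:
x(z) = -24 - 3*z² + 60*z (x(z) = -3*((z² - 20*z) + 8) = -3*(8 + z² - 20*z) = -24 - 3*z² + 60*z)
Z = -17 (Z = (-24 - 3*20² + 60*20) - 1*(-7) = (-24 - 3*400 + 1200) + 7 = (-24 - 1200 + 1200) + 7 = -24 + 7 = -17)
g = -17
o(T) = -17
1/(418546 + o(675)) = 1/(418546 - 17) = 1/418529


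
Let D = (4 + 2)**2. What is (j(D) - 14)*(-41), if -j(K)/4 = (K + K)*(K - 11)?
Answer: 295774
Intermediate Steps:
D = 36 (D = 6**2 = 36)
j(K) = -8*K*(-11 + K) (j(K) = -4*(K + K)*(K - 11) = -4*2*K*(-11 + K) = -8*K*(-11 + K))
(j(D) - 14)*(-41) = (8*36*(11 - 1*36) - 14)*(-41) = (8*36*(11 - 36) - 14)*(-41) = (8*36*(-25) - 14)*(-41) = (-7200 - 14)*(-41) = -7214*(-41) = 295774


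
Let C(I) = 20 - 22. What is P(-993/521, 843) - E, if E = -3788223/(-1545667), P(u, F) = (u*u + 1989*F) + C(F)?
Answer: 703482870878938915/419557396147 ≈ 1.6767e+6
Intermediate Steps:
C(I) = -2
P(u, F) = -2 + u² + 1989*F (P(u, F) = (u*u + 1989*F) - 2 = (u² + 1989*F) - 2 = -2 + u² + 1989*F)
E = 3788223/1545667 (E = -3788223*(-1/1545667) = 3788223/1545667 ≈ 2.4509)
P(-993/521, 843) - E = (-2 + (-993/521)² + 1989*843) - 1*3788223/1545667 = (-2 + (-993*1/521)² + 1676727) - 3788223/1545667 = (-2 + (-993/521)² + 1676727) - 3788223/1545667 = (-2 + 986049/271441 + 1676727) - 3788223/1545667 = 455132896774/271441 - 3788223/1545667 = 703482870878938915/419557396147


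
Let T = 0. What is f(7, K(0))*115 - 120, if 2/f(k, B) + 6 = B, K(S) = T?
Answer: -475/3 ≈ -158.33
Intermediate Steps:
K(S) = 0
f(k, B) = 2/(-6 + B)
f(7, K(0))*115 - 120 = (2/(-6 + 0))*115 - 120 = (2/(-6))*115 - 120 = (2*(-1/6))*115 - 120 = -1/3*115 - 120 = -115/3 - 120 = -475/3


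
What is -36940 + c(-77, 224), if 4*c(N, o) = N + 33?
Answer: -36951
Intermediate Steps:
c(N, o) = 33/4 + N/4 (c(N, o) = (N + 33)/4 = (33 + N)/4 = 33/4 + N/4)
-36940 + c(-77, 224) = -36940 + (33/4 + (¼)*(-77)) = -36940 + (33/4 - 77/4) = -36940 - 11 = -36951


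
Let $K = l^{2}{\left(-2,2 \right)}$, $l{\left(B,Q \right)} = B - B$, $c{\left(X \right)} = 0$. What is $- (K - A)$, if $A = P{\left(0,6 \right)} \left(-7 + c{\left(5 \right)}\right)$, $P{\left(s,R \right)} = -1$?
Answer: $7$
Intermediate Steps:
$l{\left(B,Q \right)} = 0$
$A = 7$ ($A = - (-7 + 0) = \left(-1\right) \left(-7\right) = 7$)
$K = 0$ ($K = 0^{2} = 0$)
$- (K - A) = - (0 - 7) = \left(-1\right) \left(-7\right) = 7$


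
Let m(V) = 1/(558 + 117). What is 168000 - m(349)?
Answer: 113399999/675 ≈ 1.6800e+5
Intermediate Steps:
m(V) = 1/675
168000 - m(349) = 168000 - 1*1/675 = 168000 - 1/675 = 113399999/675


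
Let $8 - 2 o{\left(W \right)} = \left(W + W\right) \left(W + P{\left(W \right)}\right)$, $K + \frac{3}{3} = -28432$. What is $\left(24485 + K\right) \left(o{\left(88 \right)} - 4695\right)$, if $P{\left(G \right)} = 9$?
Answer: $52220196$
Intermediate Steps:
$K = -28433$ ($K = -1 - 28432 = -28433$)
$o{\left(W \right)} = 4 - W \left(9 + W\right)$ ($o{\left(W \right)} = 4 - \frac{\left(W + W\right) \left(W + 9\right)}{2} = 4 - \frac{2 W \left(9 + W\right)}{2} = 4 - W \left(9 + W\right)$)
$\left(24485 + K\right) \left(o{\left(88 \right)} - 4695\right) = \left(24485 - 28433\right) \left(\left(4 - 88^{2} - 792\right) - 4695\right) = - 3948 \left(\left(4 - 7744 - 792\right) - 4695\right) = - 3948 \left(-8532 - 4695\right) = \left(-3948\right) \left(-13227\right) = 52220196$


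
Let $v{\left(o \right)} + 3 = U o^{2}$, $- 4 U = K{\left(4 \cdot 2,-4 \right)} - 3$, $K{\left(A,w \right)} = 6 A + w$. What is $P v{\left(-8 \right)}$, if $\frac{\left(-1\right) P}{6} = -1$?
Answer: $-3954$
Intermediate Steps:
$P = 6$ ($P = \left(-6\right) \left(-1\right) = 6$)
$K{\left(A,w \right)} = w + 6 A$
$U = - \frac{41}{4}$ ($U = - \frac{\left(-4 + 6 \cdot 4 \cdot 2\right) - 3}{4} = - \frac{\left(-4 + 6 \cdot 8\right) - 3}{4} = - \frac{\left(-4 + 48\right) - 3}{4} = - \frac{44 - 3}{4} = \left(- \frac{1}{4}\right) 41 = - \frac{41}{4} \approx -10.25$)
$v{\left(o \right)} = -3 - \frac{41 o^{2}}{4}$
$P v{\left(-8 \right)} = 6 \left(-3 - \frac{41 \left(-8\right)^{2}}{4}\right) = 6 \left(-3 - 656\right) = 6 \left(-659\right) = -3954$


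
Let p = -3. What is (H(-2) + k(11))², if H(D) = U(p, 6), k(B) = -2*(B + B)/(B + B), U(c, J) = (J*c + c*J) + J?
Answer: 1024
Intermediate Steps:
U(c, J) = J + 2*J*c (U(c, J) = (J*c + J*c) + J = 2*J*c + J = J + 2*J*c)
k(B) = -2 (k(B) = -2*2*B/(2*B) = -2*2*B*1/(2*B) = -2*1 = -2)
H(D) = -30 (H(D) = 6*(1 + 2*(-3)) = 6*(1 - 6) = 6*(-5) = -30)
(H(-2) + k(11))² = (-30 - 2)² = (-32)² = 1024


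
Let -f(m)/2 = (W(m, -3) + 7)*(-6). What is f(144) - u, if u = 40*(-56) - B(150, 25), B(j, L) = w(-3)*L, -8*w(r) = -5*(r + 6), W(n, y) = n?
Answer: 32791/8 ≈ 4098.9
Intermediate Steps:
w(r) = 15/4 + 5*r/8 (w(r) = -(-5)*(r + 6)/8 = -(-5)*(6 + r)/8 = -(-30 - 5*r)/8 = 15/4 + 5*r/8)
f(m) = 84 + 12*m (f(m) = -2*(m + 7)*(-6) = -2*(7 + m)*(-6) = -2*(-42 - 6*m) = 84 + 12*m)
B(j, L) = 15*L/8 (B(j, L) = (15/4 + (5/8)*(-3))*L = (15/4 - 15/8)*L = 15*L/8)
u = -18295/8 (u = 40*(-56) - 15*25/8 = -2240 - 1*375/8 = -2240 - 375/8 = -18295/8 ≈ -2286.9)
f(144) - u = (84 + 12*144) - 1*(-18295/8) = (84 + 1728) + 18295/8 = 1812 + 18295/8 = 32791/8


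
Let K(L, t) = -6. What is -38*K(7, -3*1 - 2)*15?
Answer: 3420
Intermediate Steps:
-38*K(7, -3*1 - 2)*15 = -38*(-6)*15 = 228*15 = 3420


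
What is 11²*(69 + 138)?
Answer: 25047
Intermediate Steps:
11²*(69 + 138) = 121*207 = 25047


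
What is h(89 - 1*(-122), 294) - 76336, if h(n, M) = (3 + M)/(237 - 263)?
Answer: -1985033/26 ≈ -76347.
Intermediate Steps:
h(n, M) = -3/26 - M/26 (h(n, M) = (3 + M)/(-26) = (3 + M)*(-1/26) = -3/26 - M/26)
h(89 - 1*(-122), 294) - 76336 = (-3/26 - 1/26*294) - 76336 = (-3/26 - 147/13) - 76336 = -297/26 - 76336 = -1985033/26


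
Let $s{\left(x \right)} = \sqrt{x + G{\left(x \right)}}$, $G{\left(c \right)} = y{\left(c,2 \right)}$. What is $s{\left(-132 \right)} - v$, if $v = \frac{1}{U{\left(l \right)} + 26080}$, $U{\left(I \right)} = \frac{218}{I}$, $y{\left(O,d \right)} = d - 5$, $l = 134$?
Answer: $- \frac{67}{1747469} + 3 i \sqrt{15} \approx -3.8341 \cdot 10^{-5} + 11.619 i$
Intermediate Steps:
$y{\left(O,d \right)} = -5 + d$
$G{\left(c \right)} = -3$ ($G{\left(c \right)} = -5 + 2 = -3$)
$s{\left(x \right)} = \sqrt{-3 + x}$ ($s{\left(x \right)} = \sqrt{x - 3} = \sqrt{-3 + x}$)
$v = \frac{67}{1747469}$ ($v = \frac{1}{\frac{218}{134} + 26080} = \frac{1}{218 \cdot \frac{1}{134} + 26080} = \frac{1}{\frac{109}{67} + 26080} = \frac{1}{\frac{1747469}{67}} = \frac{67}{1747469} \approx 3.8341 \cdot 10^{-5}$)
$s{\left(-132 \right)} - v = \sqrt{-3 - 132} - \frac{67}{1747469} = \sqrt{-135} - \frac{67}{1747469} = 3 i \sqrt{15} - \frac{67}{1747469} = - \frac{67}{1747469} + 3 i \sqrt{15}$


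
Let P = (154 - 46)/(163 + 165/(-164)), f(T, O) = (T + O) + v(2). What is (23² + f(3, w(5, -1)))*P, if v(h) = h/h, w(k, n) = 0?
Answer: 9440496/26567 ≈ 355.35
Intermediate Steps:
v(h) = 1
f(T, O) = 1 + O + T (f(T, O) = (T + O) + 1 = (O + T) + 1 = 1 + O + T)
P = 17712/26567 (P = 108/(163 + 165*(-1/164)) = 108/(163 - 165/164) = 108/(26567/164) = 108*(164/26567) = 17712/26567 ≈ 0.66669)
(23² + f(3, w(5, -1)))*P = (23² + (1 + 0 + 3))*(17712/26567) = (529 + 4)*(17712/26567) = 533*(17712/26567) = 9440496/26567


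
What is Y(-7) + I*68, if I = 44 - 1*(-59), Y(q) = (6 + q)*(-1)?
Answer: 7005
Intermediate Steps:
Y(q) = -6 - q
I = 103 (I = 44 + 59 = 103)
Y(-7) + I*68 = (-6 - 1*(-7)) + 103*68 = (-6 + 7) + 7004 = 1 + 7004 = 7005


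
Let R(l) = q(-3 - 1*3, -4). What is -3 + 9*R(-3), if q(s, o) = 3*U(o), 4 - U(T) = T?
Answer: 213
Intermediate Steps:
U(T) = 4 - T
q(s, o) = 12 - 3*o (q(s, o) = 3*(4 - o) = 12 - 3*o)
R(l) = 24 (R(l) = 12 - 3*(-4) = 12 + 12 = 24)
-3 + 9*R(-3) = -3 + 9*24 = -3 + 216 = 213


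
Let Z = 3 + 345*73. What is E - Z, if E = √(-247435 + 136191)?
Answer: -25188 + 2*I*√27811 ≈ -25188.0 + 333.53*I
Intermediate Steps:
Z = 25188 (Z = 3 + 25185 = 25188)
E = 2*I*√27811 (E = √(-111244) = 2*I*√27811 ≈ 333.53*I)
E - Z = 2*I*√27811 - 1*25188 = 2*I*√27811 - 25188 = -25188 + 2*I*√27811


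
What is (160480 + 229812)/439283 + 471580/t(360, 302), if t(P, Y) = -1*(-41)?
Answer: 207173079112/18010603 ≈ 11503.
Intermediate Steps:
t(P, Y) = 41
(160480 + 229812)/439283 + 471580/t(360, 302) = (160480 + 229812)/439283 + 471580/41 = 390292*(1/439283) + 471580*(1/41) = 390292/439283 + 471580/41 = 207173079112/18010603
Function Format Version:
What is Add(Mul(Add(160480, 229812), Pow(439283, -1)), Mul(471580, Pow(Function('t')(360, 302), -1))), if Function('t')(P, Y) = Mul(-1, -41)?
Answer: Rational(207173079112, 18010603) ≈ 11503.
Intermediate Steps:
Function('t')(P, Y) = 41
Add(Mul(Add(160480, 229812), Pow(439283, -1)), Mul(471580, Pow(Function('t')(360, 302), -1))) = Add(Mul(Add(160480, 229812), Pow(439283, -1)), Mul(471580, Pow(41, -1))) = Add(Mul(390292, Rational(1, 439283)), Mul(471580, Rational(1, 41))) = Add(Rational(390292, 439283), Rational(471580, 41)) = Rational(207173079112, 18010603)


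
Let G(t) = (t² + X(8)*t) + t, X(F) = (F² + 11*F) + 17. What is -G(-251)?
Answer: -20331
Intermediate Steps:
X(F) = 17 + F² + 11*F
G(t) = t² + 170*t (G(t) = (t² + (17 + 8² + 11*8)*t) + t = (t² + (17 + 64 + 88)*t) + t = (t² + 169*t) + t = t² + 170*t)
-G(-251) = -(-251)*(170 - 251) = -(-251)*(-81) = -1*20331 = -20331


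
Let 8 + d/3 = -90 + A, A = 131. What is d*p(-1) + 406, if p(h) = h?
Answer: 307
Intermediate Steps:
d = 99 (d = -24 + 3*(-90 + 131) = -24 + 3*41 = -24 + 123 = 99)
d*p(-1) + 406 = 99*(-1) + 406 = -99 + 406 = 307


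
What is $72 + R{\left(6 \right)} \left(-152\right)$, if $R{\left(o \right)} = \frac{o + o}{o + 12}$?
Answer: $- \frac{88}{3} \approx -29.333$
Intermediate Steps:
$R{\left(o \right)} = \frac{2 o}{12 + o}$
$72 + R{\left(6 \right)} \left(-152\right) = 72 + 2 \cdot 6 \frac{1}{12 + 6} \left(-152\right) = 72 + 2 \cdot 6 \cdot \frac{1}{18} \left(-152\right) = 72 + \frac{2}{3} \left(-152\right) = 72 - \frac{304}{3} = - \frac{88}{3}$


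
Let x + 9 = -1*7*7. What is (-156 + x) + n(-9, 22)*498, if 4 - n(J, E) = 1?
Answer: 1280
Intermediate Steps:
n(J, E) = 3 (n(J, E) = 4 - 1*1 = 4 - 1 = 3)
x = -58 (x = -9 - 1*7*7 = -9 - 7*7 = -9 - 49 = -58)
(-156 + x) + n(-9, 22)*498 = (-156 - 58) + 3*498 = -214 + 1494 = 1280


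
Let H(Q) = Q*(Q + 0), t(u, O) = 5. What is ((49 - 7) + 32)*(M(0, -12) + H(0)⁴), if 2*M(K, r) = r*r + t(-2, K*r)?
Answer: 5513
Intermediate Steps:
M(K, r) = 5/2 + r²/2 (M(K, r) = (r*r + 5)/2 = (r² + 5)/2 = (5 + r²)/2 = 5/2 + r²/2)
H(Q) = Q² (H(Q) = Q*Q = Q²)
((49 - 7) + 32)*(M(0, -12) + H(0)⁴) = ((49 - 7) + 32)*((5/2 + (½)*(-12)²) + (0²)⁴) = (42 + 32)*((5/2 + (½)*144) + 0⁴) = 74*((5/2 + 72) + 0) = 74*(149/2 + 0) = 74*(149/2) = 5513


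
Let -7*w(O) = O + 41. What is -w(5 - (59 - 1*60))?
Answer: 47/7 ≈ 6.7143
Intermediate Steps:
w(O) = -41/7 - O/7 (w(O) = -(O + 41)/7 = -(41 + O)/7 = -41/7 - O/7)
-w(5 - (59 - 1*60)) = -(-41/7 - (5 - (59 - 1*60))/7) = -(-41/7 - (5 - (59 - 60))/7) = -(-41/7 - (5 - 1*(-1))/7) = -(-41/7 - (5 + 1)/7) = -(-41/7 - ⅐*6) = -(-41/7 - 6/7) = -1*(-47/7) = 47/7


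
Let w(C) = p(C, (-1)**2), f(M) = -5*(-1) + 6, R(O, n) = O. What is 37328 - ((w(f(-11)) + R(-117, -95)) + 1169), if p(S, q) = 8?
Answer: 36268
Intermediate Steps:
f(M) = 11 (f(M) = 5 + 6 = 11)
w(C) = 8
37328 - ((w(f(-11)) + R(-117, -95)) + 1169) = 37328 - ((8 - 117) + 1169) = 37328 - (-109 + 1169) = 37328 - 1*1060 = 37328 - 1060 = 36268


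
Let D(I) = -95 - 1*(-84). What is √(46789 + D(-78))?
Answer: √46778 ≈ 216.28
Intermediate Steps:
D(I) = -11 (D(I) = -95 + 84 = -11)
√(46789 + D(-78)) = √(46789 - 11) = √46778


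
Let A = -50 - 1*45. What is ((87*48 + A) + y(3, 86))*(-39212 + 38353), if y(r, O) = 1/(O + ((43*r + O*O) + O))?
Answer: -26982442422/7697 ≈ -3.5056e+6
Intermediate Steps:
A = -95 (A = -50 - 45 = -95)
y(r, O) = 1/(O² + 2*O + 43*r) (y(r, O) = 1/(O + ((43*r + O²) + O)) = 1/(O + ((O² + 43*r) + O)) = 1/(O + (O + O² + 43*r)) = 1/(O² + 2*O + 43*r))
((87*48 + A) + y(3, 86))*(-39212 + 38353) = ((87*48 - 95) + 1/(86² + 2*86 + 43*3))*(-39212 + 38353) = ((4176 - 95) + 1/(7396 + 172 + 129))*(-859) = (4081 + 1/7697)*(-859) = (31411458/7697)*(-859) = -26982442422/7697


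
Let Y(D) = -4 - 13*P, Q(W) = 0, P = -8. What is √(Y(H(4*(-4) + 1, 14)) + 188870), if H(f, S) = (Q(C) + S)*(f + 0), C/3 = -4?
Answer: √188970 ≈ 434.71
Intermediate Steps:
C = -12 (C = 3*(-4) = -12)
H(f, S) = S*f (H(f, S) = (0 + S)*(f + 0) = S*f)
Y(D) = 100 (Y(D) = -4 - 13*(-8) = -4 + 104 = 100)
√(Y(H(4*(-4) + 1, 14)) + 188870) = √(100 + 188870) = √188970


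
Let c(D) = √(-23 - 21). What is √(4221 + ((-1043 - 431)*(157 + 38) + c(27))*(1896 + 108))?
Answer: √(-576005499 + 4008*I*√11) ≈ 0.3 + 24000.0*I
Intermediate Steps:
c(D) = 2*I*√11 (c(D) = √(-44) = 2*I*√11)
√(4221 + ((-1043 - 431)*(157 + 38) + c(27))*(1896 + 108)) = √(4221 + ((-1043 - 431)*(157 + 38) + 2*I*√11)*(1896 + 108)) = √(4221 + (-1474*195 + 2*I*√11)*2004) = √(4221 + (-287430 + 2*I*√11)*2004) = √(4221 + (-576009720 + 4008*I*√11)) = √(-576005499 + 4008*I*√11)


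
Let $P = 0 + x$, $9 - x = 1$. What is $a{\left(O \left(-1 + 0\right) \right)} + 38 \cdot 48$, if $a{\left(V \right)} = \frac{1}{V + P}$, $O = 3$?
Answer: $\frac{9121}{5} \approx 1824.2$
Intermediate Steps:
$x = 8$ ($x = 9 - 1 = 8$)
$P = 8$ ($P = 0 + 8 = 8$)
$a{\left(V \right)} = \frac{1}{8 + V}$ ($a{\left(V \right)} = \frac{1}{V + 8} = \frac{1}{8 + V}$)
$a{\left(O \left(-1 + 0\right) \right)} + 38 \cdot 48 = \frac{1}{8 + 3 \left(-1 + 0\right)} + 38 \cdot 48 = \frac{1}{8 + 3 \left(-1\right)} + 1824 = \frac{1}{8 - 3} + 1824 = \frac{1}{5} + 1824 = \frac{9121}{5}$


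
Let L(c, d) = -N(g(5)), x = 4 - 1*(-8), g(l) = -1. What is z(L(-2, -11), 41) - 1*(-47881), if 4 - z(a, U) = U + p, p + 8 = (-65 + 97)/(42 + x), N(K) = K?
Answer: 1291988/27 ≈ 47851.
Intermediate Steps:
x = 12 (x = 4 + 8 = 12)
p = -200/27 (p = -8 + (-65 + 97)/(42 + 12) = -8 + 32/54 = -8 + 32*(1/54) = -8 + 16/27 = -200/27 ≈ -7.4074)
L(c, d) = 1 (L(c, d) = -1*(-1) = 1)
z(a, U) = 308/27 - U (z(a, U) = 4 - (U - 200/27) = 4 - (-200/27 + U) = 4 + (200/27 - U) = 308/27 - U)
z(L(-2, -11), 41) - 1*(-47881) = (308/27 - 1*41) - 1*(-47881) = (308/27 - 41) + 47881 = -799/27 + 47881 = 1291988/27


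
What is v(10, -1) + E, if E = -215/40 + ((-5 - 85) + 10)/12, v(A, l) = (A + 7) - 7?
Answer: -49/24 ≈ -2.0417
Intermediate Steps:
v(A, l) = A (v(A, l) = (7 + A) - 7 = A)
E = -289/24 (E = -215*1/40 + (-90 + 10)*(1/12) = -43/8 - 80*1/12 = -43/8 - 20/3 = -289/24 ≈ -12.042)
v(10, -1) + E = 10 - 289/24 = -49/24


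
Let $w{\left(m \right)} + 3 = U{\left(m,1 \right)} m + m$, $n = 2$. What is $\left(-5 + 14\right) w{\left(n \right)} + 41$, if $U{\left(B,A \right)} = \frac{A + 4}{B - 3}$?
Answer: $-58$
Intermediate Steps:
$U{\left(B,A \right)} = \frac{4 + A}{-3 + B}$
$w{\left(m \right)} = -3 + m + \frac{5 m}{-3 + m}$ ($w{\left(m \right)} = -3 + \left(\frac{4 + 1}{-3 + m} m + m\right) = -3 + \left(\frac{1}{-3 + m} 5 m + m\right) = -3 + \left(\frac{5}{-3 + m} m + m\right) = -3 + \left(\frac{5 m}{-3 + m} + m\right) = -3 + \left(m + \frac{5 m}{-3 + m}\right) = -3 + m + \frac{5 m}{-3 + m}$)
$\left(-5 + 14\right) w{\left(n \right)} + 41 = \left(-5 + 14\right) \frac{9 + 2^{2} - 2}{-3 + 2} + 41 = 9 \frac{9 + 4 - 2}{-1} + 41 = 9 \left(\left(-1\right) 11\right) + 41 = 9 \left(-11\right) + 41 = -99 + 41 = -58$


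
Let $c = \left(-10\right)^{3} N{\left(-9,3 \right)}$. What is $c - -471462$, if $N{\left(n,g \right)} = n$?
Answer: $480462$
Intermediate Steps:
$c = 9000$ ($c = \left(-10\right)^{3} \left(-9\right) = \left(-1000\right) \left(-9\right) = 9000$)
$c - -471462 = 9000 - -471462 = 9000 + 471462 = 480462$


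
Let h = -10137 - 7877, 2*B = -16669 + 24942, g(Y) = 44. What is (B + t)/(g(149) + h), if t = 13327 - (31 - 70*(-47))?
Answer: -5657/7188 ≈ -0.78701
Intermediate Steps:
B = 8273/2 (B = (-16669 + 24942)/2 = (½)*8273 = 8273/2 ≈ 4136.5)
t = 10006 (t = 13327 - (31 + 3290) = 13327 - 1*3321 = 13327 - 3321 = 10006)
h = -18014
(B + t)/(g(149) + h) = (8273/2 + 10006)/(44 - 18014) = (28285/2)/(-17970) = (28285/2)*(-1/17970) = -5657/7188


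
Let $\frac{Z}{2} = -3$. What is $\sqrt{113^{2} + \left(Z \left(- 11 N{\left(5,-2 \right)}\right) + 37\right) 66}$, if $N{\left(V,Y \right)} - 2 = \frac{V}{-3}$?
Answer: $\sqrt{16663} \approx 129.09$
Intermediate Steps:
$Z = -6$ ($Z = 2 \left(-3\right) = -6$)
$N{\left(V,Y \right)} = 2 - \frac{V}{3}$ ($N{\left(V,Y \right)} = 2 + \frac{V}{-3} = 2 + V \left(- \frac{1}{3}\right) = 2 - \frac{V}{3}$)
$\sqrt{113^{2} + \left(Z \left(- 11 N{\left(5,-2 \right)}\right) + 37\right) 66} = \sqrt{113^{2} + \left(- 6 \left(- 11 \left(2 - \frac{5}{3}\right)\right) + 37\right) 66} = \sqrt{12769 + \left(- 6 \left(- 11 \left(2 - \frac{5}{3}\right)\right) + 37\right) 66} = \sqrt{12769 + \left(- 6 \left(\left(-11\right) \frac{1}{3}\right) + 37\right) 66} = \sqrt{12769 + \left(\left(-6\right) \left(- \frac{11}{3}\right) + 37\right) 66} = \sqrt{12769 + \left(22 + 37\right) 66} = \sqrt{12769 + 59 \cdot 66} = \sqrt{12769 + 3894} = \sqrt{16663}$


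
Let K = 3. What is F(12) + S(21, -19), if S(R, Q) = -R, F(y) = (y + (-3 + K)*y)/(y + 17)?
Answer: -597/29 ≈ -20.586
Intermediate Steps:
F(y) = y/(17 + y) (F(y) = (y + (-3 + 3)*y)/(y + 17) = (y + 0*y)/(17 + y) = (y + 0)/(17 + y) = y/(17 + y))
F(12) + S(21, -19) = 12/(17 + 12) - 1*21 = 12/29 - 21 = -597/29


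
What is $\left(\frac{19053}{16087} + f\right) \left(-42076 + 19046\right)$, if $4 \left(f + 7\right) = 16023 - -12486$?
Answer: $- \frac{5276749429385}{32174} \approx -1.6401 \cdot 10^{8}$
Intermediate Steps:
$f = \frac{28481}{4}$ ($f = -7 + \frac{16023 - -12486}{4} = -7 + \frac{16023 + 12486}{4} = -7 + \frac{1}{4} \cdot 28509 = -7 + \frac{28509}{4} = \frac{28481}{4} \approx 7120.3$)
$\left(\frac{19053}{16087} + f\right) \left(-42076 + 19046\right) = \left(\frac{19053}{16087} + \frac{28481}{4}\right) \left(-42076 + 19046\right) = \left(19053 \cdot \frac{1}{16087} + \frac{28481}{4}\right) \left(-23030\right) = \left(\frac{19053}{16087} + \frac{28481}{4}\right) \left(-23030\right) = \frac{458250059}{64348} \left(-23030\right) = - \frac{5276749429385}{32174}$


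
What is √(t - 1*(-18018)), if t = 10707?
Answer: 5*√1149 ≈ 169.48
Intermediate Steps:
√(t - 1*(-18018)) = √(10707 - 1*(-18018)) = √(10707 + 18018) = √28725 = 5*√1149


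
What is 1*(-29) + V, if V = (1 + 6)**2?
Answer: 20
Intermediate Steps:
V = 49 (V = 7**2 = 49)
1*(-29) + V = 1*(-29) + 49 = -29 + 49 = 20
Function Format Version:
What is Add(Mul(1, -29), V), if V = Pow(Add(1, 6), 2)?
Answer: 20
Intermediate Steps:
V = 49 (V = Pow(7, 2) = 49)
Add(Mul(1, -29), V) = Add(Mul(1, -29), 49) = Add(-29, 49) = 20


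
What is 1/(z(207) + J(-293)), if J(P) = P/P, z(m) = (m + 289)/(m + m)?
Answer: 207/455 ≈ 0.45495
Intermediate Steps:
z(m) = (289 + m)/(2*m) (z(m) = (289 + m)/((2*m)) = (289 + m)*(1/(2*m)) = (289 + m)/(2*m))
J(P) = 1
1/(z(207) + J(-293)) = 1/((1/2)*(289 + 207)/207 + 1) = 1/((1/2)*(1/207)*496 + 1) = 1/(248/207 + 1) = 1/(455/207) = 207/455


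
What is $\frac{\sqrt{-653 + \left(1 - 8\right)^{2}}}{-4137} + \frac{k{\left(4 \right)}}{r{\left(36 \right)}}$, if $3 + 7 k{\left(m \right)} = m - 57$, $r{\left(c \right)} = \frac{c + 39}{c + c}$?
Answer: $- \frac{192}{25} - \frac{2 i \sqrt{151}}{4137} \approx -7.68 - 0.0059406 i$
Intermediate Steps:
$r{\left(c \right)} = \frac{39 + c}{2 c}$
$k{\left(m \right)} = - \frac{60}{7} + \frac{m}{7}$ ($k{\left(m \right)} = - \frac{3}{7} + \frac{m - 57}{7} = - \frac{3}{7} + \frac{-57 + m}{7} = - \frac{3}{7} + \left(- \frac{57}{7} + \frac{m}{7}\right) = - \frac{60}{7} + \frac{m}{7}$)
$\frac{\sqrt{-653 + \left(1 - 8\right)^{2}}}{-4137} + \frac{k{\left(4 \right)}}{r{\left(36 \right)}} = \frac{\sqrt{-653 + \left(1 - 8\right)^{2}}}{-4137} + \frac{- \frac{60}{7} + \frac{1}{7} \cdot 4}{\frac{1}{2} \cdot \frac{1}{36} \left(39 + 36\right)} = \sqrt{-653 + \left(-7\right)^{2}} \left(- \frac{1}{4137}\right) + \frac{- \frac{60}{7} + \frac{4}{7}}{\frac{1}{2} \cdot \frac{1}{36} \cdot 75} = \sqrt{-653 + 49} \left(- \frac{1}{4137}\right) - \frac{8}{\frac{25}{24}} = \sqrt{-604} \left(- \frac{1}{4137}\right) - \frac{192}{25} = 2 i \sqrt{151} \left(- \frac{1}{4137}\right) - \frac{192}{25} = - \frac{2 i \sqrt{151}}{4137} - \frac{192}{25} = - \frac{192}{25} - \frac{2 i \sqrt{151}}{4137}$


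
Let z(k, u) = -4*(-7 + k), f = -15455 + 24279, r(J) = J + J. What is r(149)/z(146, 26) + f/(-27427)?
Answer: -6539695/7624706 ≈ -0.85770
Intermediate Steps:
r(J) = 2*J
f = 8824
z(k, u) = 28 - 4*k
r(149)/z(146, 26) + f/(-27427) = (2*149)/(28 - 4*146) + 8824/(-27427) = 298/(28 - 584) + 8824*(-1/27427) = 298/(-556) - 8824/27427 = 298*(-1/556) - 8824/27427 = -149/278 - 8824/27427 = -6539695/7624706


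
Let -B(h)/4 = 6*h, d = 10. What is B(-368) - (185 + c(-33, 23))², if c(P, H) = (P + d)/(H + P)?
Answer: -2624929/100 ≈ -26249.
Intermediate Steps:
c(P, H) = (10 + P)/(H + P) (c(P, H) = (P + 10)/(H + P) = (10 + P)/(H + P))
B(h) = -24*h
B(-368) - (185 + c(-33, 23))² = -24*(-368) - (185 + (10 - 33)/(23 - 33))² = 8832 - (185 - 23/(-10))² = 8832 - (185 - ⅒*(-23))² = 8832 - (185 + 23/10)² = 8832 - (1873/10)² = 8832 - 1*3508129/100 = 8832 - 3508129/100 = -2624929/100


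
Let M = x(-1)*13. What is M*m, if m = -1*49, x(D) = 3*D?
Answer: 1911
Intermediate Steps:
m = -49
M = -39 (M = (3*(-1))*13 = -3*13 = -39)
M*m = -39*(-49) = 1911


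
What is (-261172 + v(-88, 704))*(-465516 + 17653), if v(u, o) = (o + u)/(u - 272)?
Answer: 5263651880071/45 ≈ 1.1697e+11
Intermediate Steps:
v(u, o) = (o + u)/(-272 + u)
(-261172 + v(-88, 704))*(-465516 + 17653) = (-261172 + (704 - 88)/(-272 - 88))*(-465516 + 17653) = (-261172 + 616/(-360))*(-447863) = (-261172 - 1/360*616)*(-447863) = (-261172 - 77/45)*(-447863) = -11752817/45*(-447863) = 5263651880071/45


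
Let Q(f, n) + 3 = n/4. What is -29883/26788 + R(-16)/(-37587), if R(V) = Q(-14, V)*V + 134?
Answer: -376600723/335626852 ≈ -1.1221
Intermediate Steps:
Q(f, n) = -3 + n/4
R(V) = 134 + V*(-3 + V/4) (R(V) = (-3 + V/4)*V + 134 = V*(-3 + V/4) + 134 = 134 + V*(-3 + V/4))
-29883/26788 + R(-16)/(-37587) = -29883/26788 + (134 + (¼)*(-16)*(-12 - 16))/(-37587) = -29883*1/26788 + (134 + (¼)*(-16)*(-28))*(-1/37587) = -29883/26788 + (134 + 112)*(-1/37587) = -29883/26788 + 246*(-1/37587) = -29883/26788 - 82/12529 = -376600723/335626852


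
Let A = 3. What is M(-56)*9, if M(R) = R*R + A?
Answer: 28251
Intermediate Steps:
M(R) = 3 + R² (M(R) = R*R + 3 = R² + 3 = 3 + R²)
M(-56)*9 = (3 + (-56)²)*9 = (3 + 3136)*9 = 3139*9 = 28251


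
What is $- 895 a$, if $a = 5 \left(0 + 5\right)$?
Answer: $-22375$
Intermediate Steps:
$a = 25$ ($a = 5 \cdot 5 = 25$)
$- 895 a = \left(-895\right) 25 = -22375$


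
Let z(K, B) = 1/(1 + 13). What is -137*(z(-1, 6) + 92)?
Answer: -176593/14 ≈ -12614.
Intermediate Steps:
z(K, B) = 1/14
-137*(z(-1, 6) + 92) = -137*(1/14 + 92) = -137*1289/14 = -176593/14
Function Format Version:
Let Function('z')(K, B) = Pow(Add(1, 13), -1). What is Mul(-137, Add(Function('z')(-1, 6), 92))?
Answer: Rational(-176593, 14) ≈ -12614.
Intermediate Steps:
Function('z')(K, B) = Rational(1, 14) (Function('z')(K, B) = Pow(14, -1) = Rational(1, 14))
Mul(-137, Add(Function('z')(-1, 6), 92)) = Mul(-137, Add(Rational(1, 14), 92)) = Mul(-137, Rational(1289, 14)) = Rational(-176593, 14)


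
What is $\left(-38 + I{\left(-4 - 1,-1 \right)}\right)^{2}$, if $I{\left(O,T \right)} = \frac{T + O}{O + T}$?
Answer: $1369$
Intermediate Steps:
$I{\left(O,T \right)} = 1$ ($I{\left(O,T \right)} = \frac{O + T}{O + T} = 1$)
$\left(-38 + I{\left(-4 - 1,-1 \right)}\right)^{2} = \left(-38 + 1\right)^{2} = \left(-37\right)^{2} = 1369$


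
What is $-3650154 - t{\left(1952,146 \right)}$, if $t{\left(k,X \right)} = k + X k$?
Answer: $-3937098$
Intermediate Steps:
$-3650154 - t{\left(1952,146 \right)} = -3650154 - 1952 \left(1 + 146\right) = -3650154 - 1952 \cdot 147 = -3650154 - 286944 = -3937098$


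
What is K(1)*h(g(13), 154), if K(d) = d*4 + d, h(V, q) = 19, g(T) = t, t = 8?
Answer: 95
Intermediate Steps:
g(T) = 8
K(d) = 5*d (K(d) = 4*d + d = 5*d)
K(1)*h(g(13), 154) = (5*1)*19 = 5*19 = 95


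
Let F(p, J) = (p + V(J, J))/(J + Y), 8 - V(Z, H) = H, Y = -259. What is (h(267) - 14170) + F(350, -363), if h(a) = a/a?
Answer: -8813839/622 ≈ -14170.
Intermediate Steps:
V(Z, H) = 8 - H
h(a) = 1
F(p, J) = (8 + p - J)/(-259 + J) (F(p, J) = (p + (8 - J))/(J - 259) = (8 + p - J)/(-259 + J))
(h(267) - 14170) + F(350, -363) = (1 - 14170) + (8 + 350 - 1*(-363))/(-259 - 363) = -14169 + (8 + 350 + 363)/(-622) = -14169 - 1/622*721 = -14169 - 721/622 = -8813839/622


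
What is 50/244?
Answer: 25/122 ≈ 0.20492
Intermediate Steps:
50/244 = 50*(1/244) = 25/122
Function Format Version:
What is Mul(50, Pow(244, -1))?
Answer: Rational(25, 122) ≈ 0.20492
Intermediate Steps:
Mul(50, Pow(244, -1)) = Mul(50, Rational(1, 244)) = Rational(25, 122)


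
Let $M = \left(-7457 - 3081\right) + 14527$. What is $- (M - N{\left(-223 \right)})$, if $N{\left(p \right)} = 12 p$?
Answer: $-6665$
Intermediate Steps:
$M = 3989$ ($M = -10538 + 14527 = 3989$)
$- (M - N{\left(-223 \right)}) = - (3989 - 12 \left(-223\right)) = - (3989 - -2676) = - (3989 + 2676) = \left(-1\right) 6665 = -6665$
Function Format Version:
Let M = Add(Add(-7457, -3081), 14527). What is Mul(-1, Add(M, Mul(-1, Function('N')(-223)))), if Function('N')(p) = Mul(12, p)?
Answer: -6665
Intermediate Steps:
M = 3989 (M = Add(-10538, 14527) = 3989)
Mul(-1, Add(M, Mul(-1, Function('N')(-223)))) = Mul(-1, Add(3989, Mul(-1, Mul(12, -223)))) = Mul(-1, Add(3989, Mul(-1, -2676))) = Mul(-1, Add(3989, 2676)) = Mul(-1, 6665) = -6665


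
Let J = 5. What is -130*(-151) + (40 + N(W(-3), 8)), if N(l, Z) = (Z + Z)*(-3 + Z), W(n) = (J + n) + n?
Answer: 19750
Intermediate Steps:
W(n) = 5 + 2*n (W(n) = (5 + n) + n = 5 + 2*n)
N(l, Z) = 2*Z*(-3 + Z) (N(l, Z) = (2*Z)*(-3 + Z) = 2*Z*(-3 + Z))
-130*(-151) + (40 + N(W(-3), 8)) = -130*(-151) + (40 + 2*8*(-3 + 8)) = 19630 + (40 + 2*8*5) = 19630 + (40 + 80) = 19630 + 120 = 19750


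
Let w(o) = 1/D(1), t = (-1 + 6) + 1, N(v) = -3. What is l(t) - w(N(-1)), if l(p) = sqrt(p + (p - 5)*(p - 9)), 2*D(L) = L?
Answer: -2 + sqrt(3) ≈ -0.26795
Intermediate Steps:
D(L) = L/2
t = 6 (t = 5 + 1 = 6)
l(p) = sqrt(p + (-9 + p)*(-5 + p)) (l(p) = sqrt(p + (-5 + p)*(-9 + p)) = sqrt(p + (-9 + p)*(-5 + p)))
w(o) = 2 (w(o) = 1/((1/2)*1) = 1/(1/2) = 2)
l(t) - w(N(-1)) = sqrt(45 + 6**2 - 13*6) - 1*2 = sqrt(45 + 36 - 78) - 2 = sqrt(3) - 2 = -2 + sqrt(3)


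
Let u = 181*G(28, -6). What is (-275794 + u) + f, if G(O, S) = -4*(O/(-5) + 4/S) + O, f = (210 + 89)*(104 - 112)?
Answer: -4028714/15 ≈ -2.6858e+5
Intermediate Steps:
f = -2392 (f = 299*(-8) = -2392)
G(O, S) = -16/S + 9*O/5 (G(O, S) = -4*(O*(-1/5) + 4/S) + O = -4*(-O/5 + 4/S) + O = -4*(4/S - O/5) + O = (-16/S + 4*O/5) + O = -16/S + 9*O/5)
u = 144076/15 (u = 181*(-16/(-6) + (9/5)*28) = 181*(-16*(-1/6) + 252/5) = 181*(8/3 + 252/5) = 181*(796/15) = 144076/15 ≈ 9605.1)
(-275794 + u) + f = (-275794 + 144076/15) - 2392 = -3992834/15 - 2392 = -4028714/15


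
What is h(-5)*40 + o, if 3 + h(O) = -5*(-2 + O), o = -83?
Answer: 1197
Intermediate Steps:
h(O) = 7 - 5*O (h(O) = -3 - 5*(-2 + O) = -3 + (10 - 5*O) = 7 - 5*O)
h(-5)*40 + o = (7 - 5*(-5))*40 - 83 = (7 + 25)*40 - 83 = 32*40 - 83 = 1280 - 83 = 1197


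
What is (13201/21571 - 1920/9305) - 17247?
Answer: -692340920060/40143631 ≈ -17247.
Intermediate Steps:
(13201/21571 - 1920/9305) - 17247 = (13201*(1/21571) - 1920*1/9305) - 17247 = (13201/21571 - 384/1861) - 17247 = 16283797/40143631 - 17247 = -692340920060/40143631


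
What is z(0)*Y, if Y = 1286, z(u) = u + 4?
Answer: 5144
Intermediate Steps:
z(u) = 4 + u
z(0)*Y = (4 + 0)*1286 = 4*1286 = 5144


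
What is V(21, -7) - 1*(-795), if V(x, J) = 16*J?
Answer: 683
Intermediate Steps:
V(21, -7) - 1*(-795) = 16*(-7) - 1*(-795) = -112 + 795 = 683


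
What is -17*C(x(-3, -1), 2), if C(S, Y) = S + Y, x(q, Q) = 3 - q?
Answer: -136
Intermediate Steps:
-17*C(x(-3, -1), 2) = -17*((3 - 1*(-3)) + 2) = -17*((3 + 3) + 2) = -17*(6 + 2) = -17*8 = -136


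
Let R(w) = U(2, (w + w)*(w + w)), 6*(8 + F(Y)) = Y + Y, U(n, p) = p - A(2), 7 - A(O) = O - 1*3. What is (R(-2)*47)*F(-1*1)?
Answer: -9400/3 ≈ -3133.3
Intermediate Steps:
A(O) = 10 - O (A(O) = 7 - (O - 1*3) = 7 - (O - 3) = 7 - (-3 + O) = 7 + (3 - O) = 10 - O)
U(n, p) = -8 + p (U(n, p) = p - (10 - 1*2) = p - (10 - 2) = p - 1*8 = p - 8 = -8 + p)
F(Y) = -8 + Y/3 (F(Y) = -8 + (Y + Y)/6 = -8 + (2*Y)/6 = -8 + Y/3)
R(w) = -8 + 4*w² (R(w) = -8 + (w + w)*(w + w) = -8 + (2*w)*(2*w) = -8 + 4*w²)
(R(-2)*47)*F(-1*1) = ((-8 + 4*(-2)²)*47)*(-8 + (-1*1)/3) = ((-8 + 4*4)*47)*(-8 + (⅓)*(-1)) = ((-8 + 16)*47)*(-8 - ⅓) = (8*47)*(-25/3) = 376*(-25/3) = -9400/3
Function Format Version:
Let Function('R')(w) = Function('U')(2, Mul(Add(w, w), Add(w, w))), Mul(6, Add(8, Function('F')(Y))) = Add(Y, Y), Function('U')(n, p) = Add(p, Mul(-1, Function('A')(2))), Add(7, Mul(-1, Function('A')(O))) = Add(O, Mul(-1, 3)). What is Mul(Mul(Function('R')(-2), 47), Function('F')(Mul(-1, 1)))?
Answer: Rational(-9400, 3) ≈ -3133.3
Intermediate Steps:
Function('A')(O) = Add(10, Mul(-1, O)) (Function('A')(O) = Add(7, Mul(-1, Add(O, Mul(-1, 3)))) = Add(7, Mul(-1, Add(O, -3))) = Add(7, Mul(-1, Add(-3, O))) = Add(7, Add(3, Mul(-1, O))) = Add(10, Mul(-1, O)))
Function('U')(n, p) = Add(-8, p) (Function('U')(n, p) = Add(p, Mul(-1, Add(10, Mul(-1, 2)))) = Add(p, Mul(-1, Add(10, -2))) = Add(p, Mul(-1, 8)) = Add(p, -8) = Add(-8, p))
Function('F')(Y) = Add(-8, Mul(Rational(1, 3), Y)) (Function('F')(Y) = Add(-8, Mul(Rational(1, 6), Add(Y, Y))) = Add(-8, Mul(Rational(1, 6), Mul(2, Y))) = Add(-8, Mul(Rational(1, 3), Y)))
Function('R')(w) = Add(-8, Mul(4, Pow(w, 2))) (Function('R')(w) = Add(-8, Mul(Add(w, w), Add(w, w))) = Add(-8, Mul(Mul(2, w), Mul(2, w))) = Add(-8, Mul(4, Pow(w, 2))))
Mul(Mul(Function('R')(-2), 47), Function('F')(Mul(-1, 1))) = Mul(Mul(Add(-8, Mul(4, Pow(-2, 2))), 47), Add(-8, Mul(Rational(1, 3), Mul(-1, 1)))) = Mul(Mul(Add(-8, Mul(4, 4)), 47), Add(-8, Mul(Rational(1, 3), -1))) = Mul(Mul(Add(-8, 16), 47), Add(-8, Rational(-1, 3))) = Mul(Mul(8, 47), Rational(-25, 3)) = Mul(376, Rational(-25, 3)) = Rational(-9400, 3)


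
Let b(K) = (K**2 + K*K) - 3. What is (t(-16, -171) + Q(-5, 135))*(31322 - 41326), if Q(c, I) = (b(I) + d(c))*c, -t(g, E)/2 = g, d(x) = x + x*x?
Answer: 1823759212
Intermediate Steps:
d(x) = x + x**2
b(K) = -3 + 2*K**2 (b(K) = (K**2 + K**2) - 3 = 2*K**2 - 3 = -3 + 2*K**2)
t(g, E) = -2*g
Q(c, I) = c*(-3 + 2*I**2 + c*(1 + c)) (Q(c, I) = ((-3 + 2*I**2) + c*(1 + c))*c = (-3 + 2*I**2 + c*(1 + c))*c = c*(-3 + 2*I**2 + c*(1 + c)))
(t(-16, -171) + Q(-5, 135))*(31322 - 41326) = (-2*(-16) - 5*(-3 + 2*135**2 - 5*(1 - 5)))*(31322 - 41326) = (32 - 5*(-3 + 2*18225 - 5*(-4)))*(-10004) = (32 - 5*(-3 + 36450 + 20))*(-10004) = (32 - 5*36467)*(-10004) = (32 - 182335)*(-10004) = -182303*(-10004) = 1823759212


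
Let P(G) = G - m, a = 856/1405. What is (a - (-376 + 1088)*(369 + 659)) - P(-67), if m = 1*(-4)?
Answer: -1028280709/1405 ≈ -7.3187e+5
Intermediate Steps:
m = -4
a = 856/1405 (a = 856*(1/1405) = 856/1405 ≈ 0.60925)
P(G) = 4 + G (P(G) = G - 1*(-4) = G + 4 = 4 + G)
(a - (-376 + 1088)*(369 + 659)) - P(-67) = (856/1405 - (-376 + 1088)*(369 + 659)) - (4 - 67) = (856/1405 - 712*1028) - 1*(-63) = (856/1405 - 1*731936) + 63 = (856/1405 - 731936) + 63 = -1028369224/1405 + 63 = -1028280709/1405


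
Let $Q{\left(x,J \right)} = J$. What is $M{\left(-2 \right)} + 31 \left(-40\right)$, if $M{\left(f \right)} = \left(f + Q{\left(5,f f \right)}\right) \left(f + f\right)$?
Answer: $-1248$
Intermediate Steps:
$M{\left(f \right)} = 2 f \left(f + f^{2}\right)$ ($M{\left(f \right)} = \left(f + f f\right) \left(f + f\right) = \left(f + f^{2}\right) 2 f = 2 f \left(f + f^{2}\right)$)
$M{\left(-2 \right)} + 31 \left(-40\right) = 2 \left(-2\right)^{2} \left(1 - 2\right) + 31 \left(-40\right) = 2 \cdot 4 \left(-1\right) - 1240 = -8 - 1240 = -1248$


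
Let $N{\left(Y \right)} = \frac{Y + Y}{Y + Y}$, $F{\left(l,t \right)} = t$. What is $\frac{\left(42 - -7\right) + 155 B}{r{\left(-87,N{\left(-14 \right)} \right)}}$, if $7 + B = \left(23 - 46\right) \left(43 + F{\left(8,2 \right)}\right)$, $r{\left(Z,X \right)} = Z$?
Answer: $\frac{161461}{87} \approx 1855.9$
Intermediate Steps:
$N{\left(Y \right)} = 1$ ($N{\left(Y \right)} = \frac{2 Y}{2 Y} = 2 Y \frac{1}{2 Y} = 1$)
$B = -1042$ ($B = -7 + \left(23 - 46\right) \left(43 + 2\right) = -7 - 1035 = -1042$)
$\frac{\left(42 - -7\right) + 155 B}{r{\left(-87,N{\left(-14 \right)} \right)}} = \frac{\left(42 - -7\right) + 155 \left(-1042\right)}{-87} = \left(\left(42 + 7\right) - 161510\right) \left(- \frac{1}{87}\right) = \left(49 - 161510\right) \left(- \frac{1}{87}\right) = \left(-161461\right) \left(- \frac{1}{87}\right) = \frac{161461}{87}$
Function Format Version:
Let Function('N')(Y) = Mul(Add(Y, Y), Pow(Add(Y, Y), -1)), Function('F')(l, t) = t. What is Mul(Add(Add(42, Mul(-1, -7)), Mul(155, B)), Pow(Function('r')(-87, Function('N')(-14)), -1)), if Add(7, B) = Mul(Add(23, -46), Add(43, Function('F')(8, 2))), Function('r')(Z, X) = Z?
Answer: Rational(161461, 87) ≈ 1855.9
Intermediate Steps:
Function('N')(Y) = 1 (Function('N')(Y) = Mul(Mul(2, Y), Pow(Mul(2, Y), -1)) = Mul(Mul(2, Y), Mul(Rational(1, 2), Pow(Y, -1))) = 1)
B = -1042 (B = Add(-7, Mul(Add(23, -46), Add(43, 2))) = Add(-7, Mul(-23, 45)) = Add(-7, -1035) = -1042)
Mul(Add(Add(42, Mul(-1, -7)), Mul(155, B)), Pow(Function('r')(-87, Function('N')(-14)), -1)) = Mul(Add(Add(42, Mul(-1, -7)), Mul(155, -1042)), Pow(-87, -1)) = Mul(Add(Add(42, 7), -161510), Rational(-1, 87)) = Mul(Add(49, -161510), Rational(-1, 87)) = Mul(-161461, Rational(-1, 87)) = Rational(161461, 87)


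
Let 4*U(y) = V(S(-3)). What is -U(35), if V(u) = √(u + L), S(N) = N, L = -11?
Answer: -I*√14/4 ≈ -0.93541*I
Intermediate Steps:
V(u) = √(-11 + u) (V(u) = √(u - 11) = √(-11 + u))
U(y) = I*√14/4 (U(y) = √(-11 - 3)/4 = √(-14)/4 = (I*√14)/4 = I*√14/4)
-U(35) = -I*√14/4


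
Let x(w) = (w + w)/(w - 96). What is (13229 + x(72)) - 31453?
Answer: -18230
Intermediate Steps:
x(w) = 2*w/(-96 + w) (x(w) = (2*w)/(-96 + w) = 2*w/(-96 + w))
(13229 + x(72)) - 31453 = (13229 + 2*72/(-96 + 72)) - 31453 = (13229 + 2*72/(-24)) - 31453 = (13229 + 2*72*(-1/24)) - 31453 = (13229 - 6) - 31453 = 13223 - 31453 = -18230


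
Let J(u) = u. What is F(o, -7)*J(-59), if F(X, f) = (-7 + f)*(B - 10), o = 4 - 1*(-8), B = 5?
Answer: -4130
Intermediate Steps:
o = 12 (o = 4 + 8 = 12)
F(X, f) = 35 - 5*f (F(X, f) = (-7 + f)*(5 - 10) = (-7 + f)*(-5) = 35 - 5*f)
F(o, -7)*J(-59) = (35 - 5*(-7))*(-59) = (35 + 35)*(-59) = 70*(-59) = -4130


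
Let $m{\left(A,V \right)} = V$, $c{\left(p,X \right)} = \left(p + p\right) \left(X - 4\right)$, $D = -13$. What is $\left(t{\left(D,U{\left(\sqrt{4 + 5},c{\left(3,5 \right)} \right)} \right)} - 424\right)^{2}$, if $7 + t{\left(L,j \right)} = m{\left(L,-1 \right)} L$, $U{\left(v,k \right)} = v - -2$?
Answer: $174724$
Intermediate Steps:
$c{\left(p,X \right)} = 2 p \left(-4 + X\right)$
$U{\left(v,k \right)} = 2 + v$ ($U{\left(v,k \right)} = v + 2 = 2 + v$)
$t{\left(L,j \right)} = -7 - L$
$\left(t{\left(D,U{\left(\sqrt{4 + 5},c{\left(3,5 \right)} \right)} \right)} - 424\right)^{2} = \left(\left(-7 - -13\right) - 424\right)^{2} = \left(\left(-7 + 13\right) - 424\right)^{2} = \left(6 - 424\right)^{2} = \left(-418\right)^{2} = 174724$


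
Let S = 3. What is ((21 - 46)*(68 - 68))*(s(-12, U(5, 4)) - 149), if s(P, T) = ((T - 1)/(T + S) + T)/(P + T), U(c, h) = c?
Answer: 0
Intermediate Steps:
s(P, T) = (T + (-1 + T)/(3 + T))/(P + T) (s(P, T) = ((T - 1)/(T + 3) + T)/(P + T) = ((-1 + T)/(3 + T) + T)/(P + T) = (T + (-1 + T)/(3 + T))/(P + T))
((21 - 46)*(68 - 68))*(s(-12, U(5, 4)) - 149) = ((21 - 46)*(68 - 68))*((-1 + 5² + 4*5)/(5² + 3*(-12) + 3*5 - 12*5) - 149) = (-25*0)*((-1 + 25 + 20)/(25 - 36 + 15 - 60) - 149) = 0*(44/(-56) - 149) = 0*(-1/56*44 - 149) = 0*(-11/14 - 149) = 0*(-2097/14) = 0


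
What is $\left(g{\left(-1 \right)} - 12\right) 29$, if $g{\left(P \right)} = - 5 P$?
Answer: $-203$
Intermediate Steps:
$\left(g{\left(-1 \right)} - 12\right) 29 = \left(\left(-5\right) \left(-1\right) - 12\right) 29 = \left(5 - 12\right) 29 = \left(-7\right) 29 = -203$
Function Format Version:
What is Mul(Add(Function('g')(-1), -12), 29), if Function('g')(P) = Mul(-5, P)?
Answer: -203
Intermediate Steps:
Mul(Add(Function('g')(-1), -12), 29) = Mul(Add(Mul(-5, -1), -12), 29) = Mul(Add(5, -12), 29) = Mul(-7, 29) = -203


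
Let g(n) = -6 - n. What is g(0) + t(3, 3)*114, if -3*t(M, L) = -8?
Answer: 298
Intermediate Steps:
t(M, L) = 8/3 (t(M, L) = -⅓*(-8) = 8/3)
g(0) + t(3, 3)*114 = (-6 - 1*0) + (8/3)*114 = (-6 + 0) + 304 = -6 + 304 = 298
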